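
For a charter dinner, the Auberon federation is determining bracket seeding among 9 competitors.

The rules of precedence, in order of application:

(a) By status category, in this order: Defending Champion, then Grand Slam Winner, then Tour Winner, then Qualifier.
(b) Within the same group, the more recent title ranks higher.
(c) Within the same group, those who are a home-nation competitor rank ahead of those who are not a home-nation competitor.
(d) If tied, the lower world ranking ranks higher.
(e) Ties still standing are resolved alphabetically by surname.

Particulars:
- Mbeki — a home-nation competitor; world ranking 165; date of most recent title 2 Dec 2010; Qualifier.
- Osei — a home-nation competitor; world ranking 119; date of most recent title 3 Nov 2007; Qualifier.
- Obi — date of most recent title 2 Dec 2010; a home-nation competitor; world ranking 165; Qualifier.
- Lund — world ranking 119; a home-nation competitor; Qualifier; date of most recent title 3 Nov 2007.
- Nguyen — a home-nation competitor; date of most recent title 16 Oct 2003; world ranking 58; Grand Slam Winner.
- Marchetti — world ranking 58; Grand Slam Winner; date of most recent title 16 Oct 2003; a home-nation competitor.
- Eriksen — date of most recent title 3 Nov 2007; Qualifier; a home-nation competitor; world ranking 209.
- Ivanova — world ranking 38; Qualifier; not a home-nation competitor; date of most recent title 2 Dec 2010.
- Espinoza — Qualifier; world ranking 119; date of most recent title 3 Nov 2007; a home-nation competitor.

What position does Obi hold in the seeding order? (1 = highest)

4

By status category: Marchetti and Nguyen (Grand Slam Winner); then Mbeki, Obi, Ivanova, Espinoza, Lund, Osei and Eriksen (Qualifier).
Marchetti and Nguyen both have date of most recent title 16 Oct 2003, so the next rule applies.
Marchetti and Nguyen are each a home-nation competitor, so the next rule applies.
Marchetti and Nguyen both have world ranking 58, so the next rule applies.
Among Marchetti and Nguyen, alphabetically by surname: Marchetti before Nguyen.
Among Mbeki, Obi, Ivanova, Espinoza, Lund, Osei and Eriksen, by date of most recent title (later first): Mbeki, Obi and Ivanova (2 Dec 2010) before Espinoza, Lund, Osei and Eriksen (3 Nov 2007).
Among Mbeki, Obi and Ivanova, a home-nation competitor before not a home-nation competitor: Mbeki and Obi (a home-nation competitor) before Ivanova (not a home-nation competitor).
Mbeki and Obi both have world ranking 165, so the next rule applies.
Among Mbeki and Obi, alphabetically by surname: Mbeki before Obi.
Espinoza, Lund, Osei and Eriksen are each a home-nation competitor, so the next rule applies.
Among Espinoza, Lund, Osei and Eriksen, by world ranking (lower first): Espinoza, Lund and Osei (119) before Eriksen (209).
Among Espinoza, Lund and Osei, alphabetically by surname: Espinoza before Lund before Osei.
Order: Marchetti, Nguyen, Mbeki, Obi, Ivanova, Espinoza, Lund, Osei, Eriksen. So position 4.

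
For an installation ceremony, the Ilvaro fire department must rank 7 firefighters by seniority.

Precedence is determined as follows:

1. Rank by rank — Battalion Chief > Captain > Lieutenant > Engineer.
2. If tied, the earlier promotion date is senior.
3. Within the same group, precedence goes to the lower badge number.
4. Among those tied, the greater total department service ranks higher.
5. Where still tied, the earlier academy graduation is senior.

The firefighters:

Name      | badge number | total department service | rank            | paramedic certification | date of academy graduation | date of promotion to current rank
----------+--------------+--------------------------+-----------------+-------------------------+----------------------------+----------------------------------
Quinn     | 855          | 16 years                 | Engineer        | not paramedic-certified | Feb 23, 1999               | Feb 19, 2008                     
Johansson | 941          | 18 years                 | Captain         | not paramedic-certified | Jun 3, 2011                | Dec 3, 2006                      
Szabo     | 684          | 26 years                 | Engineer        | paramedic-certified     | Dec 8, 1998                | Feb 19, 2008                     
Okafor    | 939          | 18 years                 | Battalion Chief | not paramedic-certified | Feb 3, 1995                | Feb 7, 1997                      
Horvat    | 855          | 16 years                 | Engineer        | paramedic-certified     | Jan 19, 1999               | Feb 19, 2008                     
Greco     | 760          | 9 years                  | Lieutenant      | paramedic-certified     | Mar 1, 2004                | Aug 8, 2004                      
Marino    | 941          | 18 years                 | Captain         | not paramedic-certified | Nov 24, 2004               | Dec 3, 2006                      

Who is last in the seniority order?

Quinn

By rank: Okafor (Battalion Chief); then Marino and Johansson (Captain); then Greco (Lieutenant); then Szabo, Horvat and Quinn (Engineer).
Marino and Johansson both have date of promotion to current rank Dec 3, 2006, so the next rule applies.
Marino and Johansson both have badge number 941, so the next rule applies.
Marino and Johansson both have total department service 18 years, so the next rule applies.
Among Marino and Johansson, by date of academy graduation (earlier first): Marino (Nov 24, 2004) before Johansson (Jun 3, 2011).
Szabo, Horvat and Quinn all have date of promotion to current rank Feb 19, 2008, so the next rule applies.
Among Szabo, Horvat and Quinn, by badge number (lower first): Szabo (684) before Horvat and Quinn (855).
Horvat and Quinn both have total department service 16 years, so the next rule applies.
Among Horvat and Quinn, by date of academy graduation (earlier first): Horvat (Jan 19, 1999) before Quinn (Feb 23, 1999).
Order: Okafor, Marino, Johansson, Greco, Szabo, Horvat, Quinn.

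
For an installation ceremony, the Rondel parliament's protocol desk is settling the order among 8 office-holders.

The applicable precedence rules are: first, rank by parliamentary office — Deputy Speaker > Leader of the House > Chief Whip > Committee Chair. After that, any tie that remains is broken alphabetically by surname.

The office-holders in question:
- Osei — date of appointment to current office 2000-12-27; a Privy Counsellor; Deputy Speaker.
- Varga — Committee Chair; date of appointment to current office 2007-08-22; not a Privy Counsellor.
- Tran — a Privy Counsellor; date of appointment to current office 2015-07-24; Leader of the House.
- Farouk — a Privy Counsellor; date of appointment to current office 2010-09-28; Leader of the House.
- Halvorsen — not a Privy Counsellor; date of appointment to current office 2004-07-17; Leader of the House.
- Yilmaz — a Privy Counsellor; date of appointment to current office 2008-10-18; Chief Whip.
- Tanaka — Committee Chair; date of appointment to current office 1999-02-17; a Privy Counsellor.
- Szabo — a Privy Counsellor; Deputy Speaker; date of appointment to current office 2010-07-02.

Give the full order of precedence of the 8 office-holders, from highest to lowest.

Osei, Szabo, Farouk, Halvorsen, Tran, Yilmaz, Tanaka, Varga

By parliamentary office: Osei and Szabo (Deputy Speaker); then Farouk, Halvorsen and Tran (Leader of the House); then Yilmaz (Chief Whip); then Tanaka and Varga (Committee Chair).
Among Osei and Szabo, alphabetically by surname: Osei before Szabo.
Among Farouk, Halvorsen and Tran, alphabetically by surname: Farouk before Halvorsen before Tran.
Among Tanaka and Varga, alphabetically by surname: Tanaka before Varga.
Full order: Osei, Szabo, Farouk, Halvorsen, Tran, Yilmaz, Tanaka, Varga.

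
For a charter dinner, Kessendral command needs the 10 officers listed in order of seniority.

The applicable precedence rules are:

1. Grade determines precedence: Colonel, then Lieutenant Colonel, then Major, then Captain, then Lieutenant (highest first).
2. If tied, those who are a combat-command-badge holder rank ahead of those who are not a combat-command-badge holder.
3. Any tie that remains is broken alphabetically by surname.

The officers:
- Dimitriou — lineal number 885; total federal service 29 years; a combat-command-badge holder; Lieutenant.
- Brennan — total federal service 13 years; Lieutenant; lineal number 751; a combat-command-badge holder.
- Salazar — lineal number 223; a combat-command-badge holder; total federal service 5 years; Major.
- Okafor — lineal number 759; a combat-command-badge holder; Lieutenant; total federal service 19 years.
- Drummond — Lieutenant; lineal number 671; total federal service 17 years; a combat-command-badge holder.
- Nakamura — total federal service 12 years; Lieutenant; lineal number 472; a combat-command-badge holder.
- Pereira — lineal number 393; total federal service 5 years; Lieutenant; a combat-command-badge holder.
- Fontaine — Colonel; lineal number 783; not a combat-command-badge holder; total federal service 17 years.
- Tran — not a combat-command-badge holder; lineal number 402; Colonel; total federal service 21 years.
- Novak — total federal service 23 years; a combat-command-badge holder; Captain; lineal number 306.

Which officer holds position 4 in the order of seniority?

By grade: Fontaine and Tran (Colonel); then Salazar (Major); then Novak (Captain); then Brennan, Dimitriou, Drummond, Nakamura, Okafor and Pereira (Lieutenant).
Fontaine and Tran are each not a combat-command-badge holder, so the next rule applies.
Among Fontaine and Tran, alphabetically by surname: Fontaine before Tran.
Brennan, Dimitriou, Drummond, Nakamura, Okafor and Pereira are each a combat-command-badge holder, so the next rule applies.
Among Brennan, Dimitriou, Drummond, Nakamura, Okafor and Pereira, alphabetically by surname: Brennan before Dimitriou before Drummond before Nakamura before Okafor before Pereira.
Order: Fontaine, Tran, Salazar, Novak, Brennan, Dimitriou, Drummond, Nakamura, Okafor, Pereira.

Novak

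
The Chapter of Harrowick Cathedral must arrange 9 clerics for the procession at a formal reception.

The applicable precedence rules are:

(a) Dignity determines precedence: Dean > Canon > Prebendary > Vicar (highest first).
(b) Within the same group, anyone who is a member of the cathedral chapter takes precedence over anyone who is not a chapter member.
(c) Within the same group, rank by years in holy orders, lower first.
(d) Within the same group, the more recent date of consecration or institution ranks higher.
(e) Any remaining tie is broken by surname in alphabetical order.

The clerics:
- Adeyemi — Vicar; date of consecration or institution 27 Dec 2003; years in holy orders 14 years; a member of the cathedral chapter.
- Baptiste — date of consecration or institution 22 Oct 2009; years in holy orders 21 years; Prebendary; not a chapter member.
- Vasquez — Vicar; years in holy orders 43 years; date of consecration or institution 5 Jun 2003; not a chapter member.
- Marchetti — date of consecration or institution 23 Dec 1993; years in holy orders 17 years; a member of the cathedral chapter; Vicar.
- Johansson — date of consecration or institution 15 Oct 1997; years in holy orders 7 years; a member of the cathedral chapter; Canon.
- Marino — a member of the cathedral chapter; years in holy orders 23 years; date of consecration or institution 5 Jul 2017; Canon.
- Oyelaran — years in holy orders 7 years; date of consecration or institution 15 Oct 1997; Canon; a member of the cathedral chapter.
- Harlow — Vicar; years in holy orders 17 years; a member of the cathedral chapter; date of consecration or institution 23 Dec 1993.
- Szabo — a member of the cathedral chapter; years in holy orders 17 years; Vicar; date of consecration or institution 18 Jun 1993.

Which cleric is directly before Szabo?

Marchetti

By dignity: Johansson, Oyelaran and Marino (Canon); then Baptiste (Prebendary); then Adeyemi, Harlow, Marchetti, Szabo and Vasquez (Vicar).
Johansson, Oyelaran and Marino are each a member of the cathedral chapter, so the next rule applies.
Among Johansson, Oyelaran and Marino, by years in holy orders (lower first): Johansson and Oyelaran (7 years) before Marino (23 years).
Johansson and Oyelaran both have date of consecration or institution 15 Oct 1997, so the next rule applies.
Among Johansson and Oyelaran, alphabetically by surname: Johansson before Oyelaran.
Among Adeyemi, Harlow, Marchetti, Szabo and Vasquez, a member of the cathedral chapter before not a chapter member: Adeyemi, Harlow, Marchetti and Szabo (a member of the cathedral chapter) before Vasquez (not a chapter member).
Among Adeyemi, Harlow, Marchetti and Szabo, by years in holy orders (lower first): Adeyemi (14 years) before Harlow, Marchetti and Szabo (17 years).
Among Harlow, Marchetti and Szabo, by date of consecration or institution (later first): Harlow and Marchetti (23 Dec 1993) before Szabo (18 Jun 1993).
Among Harlow and Marchetti, alphabetically by surname: Harlow before Marchetti.
Order: Johansson, Oyelaran, Marino, Baptiste, Adeyemi, Harlow, Marchetti, Szabo, Vasquez.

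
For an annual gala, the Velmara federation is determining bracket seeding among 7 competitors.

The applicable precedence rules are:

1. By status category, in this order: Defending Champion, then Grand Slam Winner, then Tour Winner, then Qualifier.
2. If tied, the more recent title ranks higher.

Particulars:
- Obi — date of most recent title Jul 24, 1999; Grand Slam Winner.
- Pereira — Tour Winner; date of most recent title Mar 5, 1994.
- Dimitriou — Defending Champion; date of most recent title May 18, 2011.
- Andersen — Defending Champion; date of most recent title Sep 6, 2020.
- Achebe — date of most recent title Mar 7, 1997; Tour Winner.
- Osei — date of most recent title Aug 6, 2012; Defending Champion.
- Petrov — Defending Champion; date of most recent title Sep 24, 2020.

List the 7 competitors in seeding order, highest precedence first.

By status category: Petrov, Andersen, Osei and Dimitriou (Defending Champion); then Obi (Grand Slam Winner); then Achebe and Pereira (Tour Winner).
Among Petrov, Andersen, Osei and Dimitriou, by date of most recent title (later first): Petrov (Sep 24, 2020) before Andersen (Sep 6, 2020) before Osei (Aug 6, 2012) before Dimitriou (May 18, 2011).
Among Achebe and Pereira, by date of most recent title (later first): Achebe (Mar 7, 1997) before Pereira (Mar 5, 1994).
Full order: Petrov, Andersen, Osei, Dimitriou, Obi, Achebe, Pereira.

Petrov, Andersen, Osei, Dimitriou, Obi, Achebe, Pereira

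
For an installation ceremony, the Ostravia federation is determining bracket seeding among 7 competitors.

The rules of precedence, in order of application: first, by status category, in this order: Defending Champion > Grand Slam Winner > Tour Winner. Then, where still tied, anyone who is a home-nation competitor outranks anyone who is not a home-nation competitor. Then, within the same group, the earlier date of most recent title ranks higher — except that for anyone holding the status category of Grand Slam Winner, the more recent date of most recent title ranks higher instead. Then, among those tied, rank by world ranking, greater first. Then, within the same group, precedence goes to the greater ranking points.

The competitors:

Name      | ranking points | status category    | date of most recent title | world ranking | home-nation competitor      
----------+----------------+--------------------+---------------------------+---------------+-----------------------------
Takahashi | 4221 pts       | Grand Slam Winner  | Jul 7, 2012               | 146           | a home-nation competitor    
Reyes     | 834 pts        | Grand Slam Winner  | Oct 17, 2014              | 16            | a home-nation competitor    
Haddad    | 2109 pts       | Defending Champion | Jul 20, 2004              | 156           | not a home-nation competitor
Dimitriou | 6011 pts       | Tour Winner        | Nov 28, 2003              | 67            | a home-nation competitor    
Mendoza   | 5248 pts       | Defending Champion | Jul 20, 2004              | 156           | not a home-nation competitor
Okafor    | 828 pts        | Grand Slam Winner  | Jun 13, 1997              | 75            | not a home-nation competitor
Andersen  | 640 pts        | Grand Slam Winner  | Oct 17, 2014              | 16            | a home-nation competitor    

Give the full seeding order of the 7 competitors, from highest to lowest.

By status category: Mendoza and Haddad (Defending Champion); then Reyes, Andersen, Takahashi and Okafor (Grand Slam Winner); then Dimitriou (Tour Winner).
Mendoza and Haddad are each not a home-nation competitor, so the next rule applies.
Mendoza and Haddad both have date of most recent title Jul 20, 2004, so the next rule applies.
Mendoza and Haddad both have world ranking 156, so the next rule applies.
Among Mendoza and Haddad, by ranking points (higher first): Mendoza (5248 pts) before Haddad (2109 pts).
Among Reyes, Andersen, Takahashi and Okafor, a home-nation competitor before not a home-nation competitor: Reyes, Andersen and Takahashi (a home-nation competitor) before Okafor (not a home-nation competitor).
Among Reyes, Andersen and Takahashi, by date of most recent title (later first) (reversed rule for this group): Reyes and Andersen (Oct 17, 2014) before Takahashi (Jul 7, 2012).
Reyes and Andersen both have world ranking 16, so the next rule applies.
Among Reyes and Andersen, by ranking points (higher first): Reyes (834 pts) before Andersen (640 pts).
Full order: Mendoza, Haddad, Reyes, Andersen, Takahashi, Okafor, Dimitriou.

Mendoza, Haddad, Reyes, Andersen, Takahashi, Okafor, Dimitriou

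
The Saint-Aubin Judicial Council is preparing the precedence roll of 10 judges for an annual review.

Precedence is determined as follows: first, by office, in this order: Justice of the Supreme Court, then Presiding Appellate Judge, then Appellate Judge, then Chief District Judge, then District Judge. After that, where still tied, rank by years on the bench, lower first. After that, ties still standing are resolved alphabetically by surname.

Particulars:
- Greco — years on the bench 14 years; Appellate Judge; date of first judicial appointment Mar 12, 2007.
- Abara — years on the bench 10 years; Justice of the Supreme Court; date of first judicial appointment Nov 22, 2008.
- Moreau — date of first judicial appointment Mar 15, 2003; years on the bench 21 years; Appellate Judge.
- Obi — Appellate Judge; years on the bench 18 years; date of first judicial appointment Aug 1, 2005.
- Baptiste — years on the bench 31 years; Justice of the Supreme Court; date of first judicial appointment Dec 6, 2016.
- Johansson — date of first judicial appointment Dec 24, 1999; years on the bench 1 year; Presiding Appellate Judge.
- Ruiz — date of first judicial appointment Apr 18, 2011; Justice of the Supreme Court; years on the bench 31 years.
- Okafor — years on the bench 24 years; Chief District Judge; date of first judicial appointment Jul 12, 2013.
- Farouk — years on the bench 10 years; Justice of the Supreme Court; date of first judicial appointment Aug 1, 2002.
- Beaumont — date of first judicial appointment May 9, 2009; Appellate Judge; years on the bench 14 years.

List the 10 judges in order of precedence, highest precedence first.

Abara, Farouk, Baptiste, Ruiz, Johansson, Beaumont, Greco, Obi, Moreau, Okafor

By office: Abara, Farouk, Baptiste and Ruiz (Justice of the Supreme Court); then Johansson (Presiding Appellate Judge); then Beaumont, Greco, Obi and Moreau (Appellate Judge); then Okafor (Chief District Judge).
Among Abara, Farouk, Baptiste and Ruiz, by years on the bench (lower first): Abara and Farouk (10 years) before Baptiste and Ruiz (31 years).
Among Abara and Farouk, alphabetically by surname: Abara before Farouk.
Among Baptiste and Ruiz, alphabetically by surname: Baptiste before Ruiz.
Among Beaumont, Greco, Obi and Moreau, by years on the bench (lower first): Beaumont and Greco (14 years) before Obi (18 years) before Moreau (21 years).
Among Beaumont and Greco, alphabetically by surname: Beaumont before Greco.
Full order: Abara, Farouk, Baptiste, Ruiz, Johansson, Beaumont, Greco, Obi, Moreau, Okafor.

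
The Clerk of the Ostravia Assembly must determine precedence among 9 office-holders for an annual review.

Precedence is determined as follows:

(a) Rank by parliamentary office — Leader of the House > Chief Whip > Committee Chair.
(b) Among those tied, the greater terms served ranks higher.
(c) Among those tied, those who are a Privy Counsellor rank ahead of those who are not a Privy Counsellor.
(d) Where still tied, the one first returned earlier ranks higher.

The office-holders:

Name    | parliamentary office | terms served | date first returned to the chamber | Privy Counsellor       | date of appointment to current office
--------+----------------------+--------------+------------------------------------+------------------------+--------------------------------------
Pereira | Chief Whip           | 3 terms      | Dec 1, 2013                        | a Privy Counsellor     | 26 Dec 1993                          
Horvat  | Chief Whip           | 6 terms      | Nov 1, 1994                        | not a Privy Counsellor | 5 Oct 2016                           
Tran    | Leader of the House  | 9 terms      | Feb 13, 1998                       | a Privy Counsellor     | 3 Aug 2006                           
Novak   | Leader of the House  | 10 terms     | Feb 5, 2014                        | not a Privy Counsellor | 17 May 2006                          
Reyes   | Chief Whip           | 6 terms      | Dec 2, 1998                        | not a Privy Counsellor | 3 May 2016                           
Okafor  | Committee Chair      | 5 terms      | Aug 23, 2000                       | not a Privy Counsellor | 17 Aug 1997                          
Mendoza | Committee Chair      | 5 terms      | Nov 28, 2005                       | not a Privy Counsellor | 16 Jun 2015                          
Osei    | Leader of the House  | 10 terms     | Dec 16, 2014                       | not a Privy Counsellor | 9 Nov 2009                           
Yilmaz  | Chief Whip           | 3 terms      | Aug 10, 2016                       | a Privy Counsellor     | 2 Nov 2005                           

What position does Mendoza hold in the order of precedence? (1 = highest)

9

By parliamentary office: Novak, Osei and Tran (Leader of the House); then Horvat, Reyes, Pereira and Yilmaz (Chief Whip); then Okafor and Mendoza (Committee Chair).
Among Novak, Osei and Tran, by terms served (higher first): Novak and Osei (10 terms) before Tran (9 terms).
Novak and Osei are each not a Privy Counsellor, so the next rule applies.
Among Novak and Osei, by date first returned to the chamber (earlier first): Novak (Feb 5, 2014) before Osei (Dec 16, 2014).
Among Horvat, Reyes, Pereira and Yilmaz, by terms served (higher first): Horvat and Reyes (6 terms) before Pereira and Yilmaz (3 terms).
Horvat and Reyes are each not a Privy Counsellor, so the next rule applies.
Among Horvat and Reyes, by date first returned to the chamber (earlier first): Horvat (Nov 1, 1994) before Reyes (Dec 2, 1998).
Pereira and Yilmaz are each a Privy Counsellor, so the next rule applies.
Among Pereira and Yilmaz, by date first returned to the chamber (earlier first): Pereira (Dec 1, 2013) before Yilmaz (Aug 10, 2016).
Okafor and Mendoza both have terms served 5 terms, so the next rule applies.
Okafor and Mendoza are each not a Privy Counsellor, so the next rule applies.
Among Okafor and Mendoza, by date first returned to the chamber (earlier first): Okafor (Aug 23, 2000) before Mendoza (Nov 28, 2005).
Order: Novak, Osei, Tran, Horvat, Reyes, Pereira, Yilmaz, Okafor, Mendoza. So position 9.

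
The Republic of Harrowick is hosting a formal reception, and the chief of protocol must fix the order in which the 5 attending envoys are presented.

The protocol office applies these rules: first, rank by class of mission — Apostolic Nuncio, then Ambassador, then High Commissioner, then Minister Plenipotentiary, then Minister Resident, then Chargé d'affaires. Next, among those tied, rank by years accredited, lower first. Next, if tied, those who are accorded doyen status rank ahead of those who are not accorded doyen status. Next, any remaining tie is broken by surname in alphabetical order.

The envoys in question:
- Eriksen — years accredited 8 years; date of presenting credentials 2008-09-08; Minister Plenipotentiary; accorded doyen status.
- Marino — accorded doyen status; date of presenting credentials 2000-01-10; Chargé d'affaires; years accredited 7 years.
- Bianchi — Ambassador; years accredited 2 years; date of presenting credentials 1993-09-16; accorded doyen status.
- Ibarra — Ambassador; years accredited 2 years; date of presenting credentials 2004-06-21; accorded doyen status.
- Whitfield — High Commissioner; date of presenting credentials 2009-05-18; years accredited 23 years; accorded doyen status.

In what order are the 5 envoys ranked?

Bianchi, Ibarra, Whitfield, Eriksen, Marino

By class of mission: Bianchi and Ibarra (Ambassador); then Whitfield (High Commissioner); then Eriksen (Minister Plenipotentiary); then Marino (Chargé d'affaires).
Bianchi and Ibarra both have years accredited 2 years, so the next rule applies.
Bianchi and Ibarra are each accorded doyen status, so the next rule applies.
Among Bianchi and Ibarra, alphabetically by surname: Bianchi before Ibarra.
Full order: Bianchi, Ibarra, Whitfield, Eriksen, Marino.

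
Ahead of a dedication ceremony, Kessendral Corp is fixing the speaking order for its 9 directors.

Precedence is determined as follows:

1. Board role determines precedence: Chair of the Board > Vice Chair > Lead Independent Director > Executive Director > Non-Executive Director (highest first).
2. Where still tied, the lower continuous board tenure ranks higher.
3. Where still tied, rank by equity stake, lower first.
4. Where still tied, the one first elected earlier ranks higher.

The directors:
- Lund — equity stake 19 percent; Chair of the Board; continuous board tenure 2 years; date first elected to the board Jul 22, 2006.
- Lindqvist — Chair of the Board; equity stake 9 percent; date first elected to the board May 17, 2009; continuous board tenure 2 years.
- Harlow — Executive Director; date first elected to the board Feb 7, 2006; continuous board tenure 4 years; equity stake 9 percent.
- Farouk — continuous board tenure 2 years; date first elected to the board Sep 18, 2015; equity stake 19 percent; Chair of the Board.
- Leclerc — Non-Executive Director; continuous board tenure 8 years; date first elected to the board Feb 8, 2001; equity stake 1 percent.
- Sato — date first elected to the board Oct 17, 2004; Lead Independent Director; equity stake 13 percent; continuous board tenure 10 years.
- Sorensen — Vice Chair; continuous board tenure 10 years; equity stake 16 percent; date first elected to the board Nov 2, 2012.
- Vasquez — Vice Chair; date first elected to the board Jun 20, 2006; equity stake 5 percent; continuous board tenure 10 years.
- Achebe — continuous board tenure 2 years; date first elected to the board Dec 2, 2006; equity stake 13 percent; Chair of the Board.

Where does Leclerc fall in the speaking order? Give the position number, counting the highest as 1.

By board role: Lindqvist, Achebe, Lund and Farouk (Chair of the Board); then Vasquez and Sorensen (Vice Chair); then Sato (Lead Independent Director); then Harlow (Executive Director); then Leclerc (Non-Executive Director).
Lindqvist, Achebe, Lund and Farouk all have continuous board tenure 2 years, so the next rule applies.
Among Lindqvist, Achebe, Lund and Farouk, by equity stake (lower first): Lindqvist (9 percent) before Achebe (13 percent) before Lund and Farouk (19 percent).
Among Lund and Farouk, by date first elected to the board (earlier first): Lund (Jul 22, 2006) before Farouk (Sep 18, 2015).
Vasquez and Sorensen both have continuous board tenure 10 years, so the next rule applies.
Among Vasquez and Sorensen, by equity stake (lower first): Vasquez (5 percent) before Sorensen (16 percent).
Order: Lindqvist, Achebe, Lund, Farouk, Vasquez, Sorensen, Sato, Harlow, Leclerc. So position 9.

9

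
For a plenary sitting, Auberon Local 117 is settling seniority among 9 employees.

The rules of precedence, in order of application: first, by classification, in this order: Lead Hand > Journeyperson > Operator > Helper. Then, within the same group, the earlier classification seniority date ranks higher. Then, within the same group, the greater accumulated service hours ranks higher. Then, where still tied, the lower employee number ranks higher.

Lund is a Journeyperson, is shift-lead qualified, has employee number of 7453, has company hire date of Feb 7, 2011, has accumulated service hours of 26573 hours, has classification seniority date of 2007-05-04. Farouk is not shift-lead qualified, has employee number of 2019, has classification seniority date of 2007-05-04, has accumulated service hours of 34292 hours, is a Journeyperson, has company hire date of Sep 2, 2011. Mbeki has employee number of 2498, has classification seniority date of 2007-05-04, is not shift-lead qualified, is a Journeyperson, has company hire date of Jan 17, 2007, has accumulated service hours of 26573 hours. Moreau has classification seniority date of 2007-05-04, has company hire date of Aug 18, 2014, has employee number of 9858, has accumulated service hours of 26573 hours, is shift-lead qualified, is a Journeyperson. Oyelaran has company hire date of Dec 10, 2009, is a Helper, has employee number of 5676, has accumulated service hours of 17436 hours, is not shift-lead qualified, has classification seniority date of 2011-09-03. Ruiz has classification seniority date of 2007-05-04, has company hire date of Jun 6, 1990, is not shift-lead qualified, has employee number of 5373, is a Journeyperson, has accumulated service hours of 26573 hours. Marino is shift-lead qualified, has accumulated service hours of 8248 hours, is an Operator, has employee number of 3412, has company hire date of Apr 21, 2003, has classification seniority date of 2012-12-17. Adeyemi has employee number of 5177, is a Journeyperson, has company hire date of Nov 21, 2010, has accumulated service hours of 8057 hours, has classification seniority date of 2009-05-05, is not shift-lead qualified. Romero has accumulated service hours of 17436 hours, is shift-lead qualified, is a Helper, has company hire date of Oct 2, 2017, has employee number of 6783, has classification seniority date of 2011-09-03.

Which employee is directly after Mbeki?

By classification: Farouk, Mbeki, Ruiz, Lund, Moreau and Adeyemi (Journeyperson); then Marino (Operator); then Oyelaran and Romero (Helper).
Among Farouk, Mbeki, Ruiz, Lund, Moreau and Adeyemi, by classification seniority date (earlier first): Farouk, Mbeki, Ruiz, Lund and Moreau (2007-05-04) before Adeyemi (2009-05-05).
Among Farouk, Mbeki, Ruiz, Lund and Moreau, by accumulated service hours (higher first): Farouk (34292 hours) before Mbeki, Ruiz, Lund and Moreau (26573 hours).
Among Mbeki, Ruiz, Lund and Moreau, by employee number (lower first): Mbeki (2498) before Ruiz (5373) before Lund (7453) before Moreau (9858).
Oyelaran and Romero both have classification seniority date 2011-09-03, so the next rule applies.
Oyelaran and Romero both have accumulated service hours 17436 hours, so the next rule applies.
Among Oyelaran and Romero, by employee number (lower first): Oyelaran (5676) before Romero (6783).
Order: Farouk, Mbeki, Ruiz, Lund, Moreau, Adeyemi, Marino, Oyelaran, Romero.

Ruiz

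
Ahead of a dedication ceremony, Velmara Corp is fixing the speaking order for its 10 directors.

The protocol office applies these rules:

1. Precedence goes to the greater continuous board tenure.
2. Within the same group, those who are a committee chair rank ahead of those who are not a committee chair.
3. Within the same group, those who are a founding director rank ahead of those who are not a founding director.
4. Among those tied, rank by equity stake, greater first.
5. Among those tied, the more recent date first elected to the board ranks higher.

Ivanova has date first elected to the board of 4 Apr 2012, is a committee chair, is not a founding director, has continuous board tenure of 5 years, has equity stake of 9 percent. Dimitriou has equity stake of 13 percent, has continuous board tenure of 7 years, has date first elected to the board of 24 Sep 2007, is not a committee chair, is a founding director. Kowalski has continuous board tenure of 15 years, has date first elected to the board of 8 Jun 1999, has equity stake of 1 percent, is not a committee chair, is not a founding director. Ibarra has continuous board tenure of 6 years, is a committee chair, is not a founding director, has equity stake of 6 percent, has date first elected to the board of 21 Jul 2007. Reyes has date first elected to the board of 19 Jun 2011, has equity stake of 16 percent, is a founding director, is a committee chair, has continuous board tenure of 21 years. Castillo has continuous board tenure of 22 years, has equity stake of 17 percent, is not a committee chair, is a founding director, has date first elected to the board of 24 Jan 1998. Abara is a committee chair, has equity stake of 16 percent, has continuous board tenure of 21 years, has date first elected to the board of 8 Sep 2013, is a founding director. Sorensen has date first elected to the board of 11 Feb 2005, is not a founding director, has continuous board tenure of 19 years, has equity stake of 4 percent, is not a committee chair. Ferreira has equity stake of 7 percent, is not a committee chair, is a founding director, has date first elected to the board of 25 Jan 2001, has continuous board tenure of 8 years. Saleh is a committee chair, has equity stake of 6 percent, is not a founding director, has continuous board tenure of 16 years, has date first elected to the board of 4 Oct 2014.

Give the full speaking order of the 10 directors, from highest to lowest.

By continuous board tenure (higher first): Castillo (22 years); then Abara and Reyes (both 21 years); then Sorensen (19 years); then Saleh (16 years); then Kowalski (15 years); then Ferreira (8 years); then Dimitriou (7 years); then Ibarra (6 years); then Ivanova (5 years).
Abara and Reyes are each a committee chair, so the next rule applies.
Abara and Reyes are each a founding director, so the next rule applies.
Abara and Reyes both have equity stake 16 percent, so the next rule applies.
Among Abara and Reyes, by date first elected to the board (later first): Abara (8 Sep 2013) before Reyes (19 Jun 2011).
Full order: Castillo, Abara, Reyes, Sorensen, Saleh, Kowalski, Ferreira, Dimitriou, Ibarra, Ivanova.

Castillo, Abara, Reyes, Sorensen, Saleh, Kowalski, Ferreira, Dimitriou, Ibarra, Ivanova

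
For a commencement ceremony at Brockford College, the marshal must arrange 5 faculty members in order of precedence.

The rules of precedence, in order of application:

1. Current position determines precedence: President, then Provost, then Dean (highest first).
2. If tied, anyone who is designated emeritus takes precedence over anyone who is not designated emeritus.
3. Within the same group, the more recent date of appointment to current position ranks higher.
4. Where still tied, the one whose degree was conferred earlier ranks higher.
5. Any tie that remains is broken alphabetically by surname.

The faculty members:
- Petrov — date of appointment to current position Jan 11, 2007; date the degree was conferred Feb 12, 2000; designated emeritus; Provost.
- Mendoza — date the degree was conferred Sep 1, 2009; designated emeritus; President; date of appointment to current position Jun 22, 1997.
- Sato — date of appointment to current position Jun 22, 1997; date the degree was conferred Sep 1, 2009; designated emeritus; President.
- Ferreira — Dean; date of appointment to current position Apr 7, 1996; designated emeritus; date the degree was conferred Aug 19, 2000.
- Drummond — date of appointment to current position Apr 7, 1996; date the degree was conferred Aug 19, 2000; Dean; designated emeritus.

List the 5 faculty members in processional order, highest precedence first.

By current position: Mendoza and Sato (President); then Petrov (Provost); then Drummond and Ferreira (Dean).
Mendoza and Sato are each designated emeritus, so the next rule applies.
Mendoza and Sato both have date of appointment to current position Jun 22, 1997, so the next rule applies.
Mendoza and Sato both have date the degree was conferred Sep 1, 2009, so the next rule applies.
Among Mendoza and Sato, alphabetically by surname: Mendoza before Sato.
Drummond and Ferreira are each designated emeritus, so the next rule applies.
Drummond and Ferreira both have date of appointment to current position Apr 7, 1996, so the next rule applies.
Drummond and Ferreira both have date the degree was conferred Aug 19, 2000, so the next rule applies.
Among Drummond and Ferreira, alphabetically by surname: Drummond before Ferreira.
Full order: Mendoza, Sato, Petrov, Drummond, Ferreira.

Mendoza, Sato, Petrov, Drummond, Ferreira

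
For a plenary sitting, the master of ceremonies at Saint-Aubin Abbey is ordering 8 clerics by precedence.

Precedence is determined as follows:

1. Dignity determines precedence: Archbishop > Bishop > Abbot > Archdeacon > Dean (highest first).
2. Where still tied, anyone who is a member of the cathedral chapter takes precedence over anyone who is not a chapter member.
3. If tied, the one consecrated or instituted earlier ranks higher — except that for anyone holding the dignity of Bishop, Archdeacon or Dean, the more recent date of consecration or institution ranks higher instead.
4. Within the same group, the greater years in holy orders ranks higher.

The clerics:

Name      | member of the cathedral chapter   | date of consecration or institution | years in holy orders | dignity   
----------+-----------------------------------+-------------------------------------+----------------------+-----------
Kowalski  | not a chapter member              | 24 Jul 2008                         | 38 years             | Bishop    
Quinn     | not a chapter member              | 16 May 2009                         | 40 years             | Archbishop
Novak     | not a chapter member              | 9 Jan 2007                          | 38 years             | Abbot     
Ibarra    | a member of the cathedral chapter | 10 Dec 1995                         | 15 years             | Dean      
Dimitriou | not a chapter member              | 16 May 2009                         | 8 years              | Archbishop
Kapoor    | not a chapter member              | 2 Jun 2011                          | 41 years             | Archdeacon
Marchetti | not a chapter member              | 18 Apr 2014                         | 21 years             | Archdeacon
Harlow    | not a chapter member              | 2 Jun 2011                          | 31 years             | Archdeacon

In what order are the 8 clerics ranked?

By dignity: Quinn and Dimitriou (Archbishop); then Kowalski (Bishop); then Novak (Abbot); then Marchetti, Kapoor and Harlow (Archdeacon); then Ibarra (Dean).
Quinn and Dimitriou are each not a chapter member, so the next rule applies.
Quinn and Dimitriou both have date of consecration or institution 16 May 2009, so the next rule applies.
Among Quinn and Dimitriou, by years in holy orders (higher first): Quinn (40 years) before Dimitriou (8 years).
Marchetti, Kapoor and Harlow are each not a chapter member, so the next rule applies.
Among Marchetti, Kapoor and Harlow, by date of consecration or institution (later first) (reversed rule for this group): Marchetti (18 Apr 2014) before Kapoor and Harlow (2 Jun 2011).
Among Kapoor and Harlow, by years in holy orders (higher first): Kapoor (41 years) before Harlow (31 years).
Full order: Quinn, Dimitriou, Kowalski, Novak, Marchetti, Kapoor, Harlow, Ibarra.

Quinn, Dimitriou, Kowalski, Novak, Marchetti, Kapoor, Harlow, Ibarra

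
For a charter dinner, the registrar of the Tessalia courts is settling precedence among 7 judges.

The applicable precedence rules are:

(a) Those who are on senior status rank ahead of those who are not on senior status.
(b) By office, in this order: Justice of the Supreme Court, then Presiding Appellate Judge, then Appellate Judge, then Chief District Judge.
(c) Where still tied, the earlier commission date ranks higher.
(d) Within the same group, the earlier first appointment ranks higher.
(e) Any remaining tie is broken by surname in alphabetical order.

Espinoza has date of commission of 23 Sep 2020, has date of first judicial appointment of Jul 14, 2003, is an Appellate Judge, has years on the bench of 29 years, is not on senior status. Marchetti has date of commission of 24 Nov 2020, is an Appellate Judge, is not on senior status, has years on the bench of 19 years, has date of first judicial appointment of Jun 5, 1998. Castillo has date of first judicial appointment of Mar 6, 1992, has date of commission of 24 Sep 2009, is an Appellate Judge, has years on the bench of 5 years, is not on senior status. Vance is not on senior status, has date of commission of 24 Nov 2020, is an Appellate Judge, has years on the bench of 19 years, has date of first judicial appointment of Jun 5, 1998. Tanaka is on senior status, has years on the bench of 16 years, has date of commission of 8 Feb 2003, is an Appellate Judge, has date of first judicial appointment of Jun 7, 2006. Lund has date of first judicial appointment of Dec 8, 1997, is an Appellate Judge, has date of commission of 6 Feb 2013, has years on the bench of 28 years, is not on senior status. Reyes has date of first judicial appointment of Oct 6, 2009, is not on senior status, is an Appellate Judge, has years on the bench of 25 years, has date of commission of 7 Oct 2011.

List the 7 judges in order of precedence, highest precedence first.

Tanaka, Castillo, Reyes, Lund, Espinoza, Marchetti, Vance

By the first rule: Tanaka (on senior status); then Castillo, Reyes, Lund, Espinoza, Marchetti and Vance (each not on senior status).
Castillo, Reyes, Lund, Espinoza, Marchetti and Vance are each Appellate Judge, so the next rule applies.
Among Castillo, Reyes, Lund, Espinoza, Marchetti and Vance, by date of commission (earlier first): Castillo (24 Sep 2009) before Reyes (7 Oct 2011) before Lund (6 Feb 2013) before Espinoza (23 Sep 2020) before Marchetti and Vance (24 Nov 2020).
Marchetti and Vance both have date of first judicial appointment Jun 5, 1998, so the next rule applies.
Among Marchetti and Vance, alphabetically by surname: Marchetti before Vance.
Full order: Tanaka, Castillo, Reyes, Lund, Espinoza, Marchetti, Vance.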